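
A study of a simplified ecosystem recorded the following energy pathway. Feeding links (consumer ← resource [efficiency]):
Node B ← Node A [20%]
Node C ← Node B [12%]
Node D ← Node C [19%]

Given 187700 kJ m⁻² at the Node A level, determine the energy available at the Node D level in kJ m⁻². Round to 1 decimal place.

855.9 kJ m⁻²

Node B: 187700 × 0.2 = 37540 kJ m⁻²
Node C: 37540 × 0.12 = 4504.8 kJ m⁻²
Node D: 4504.8 × 0.19 = 855.912 kJ m⁻²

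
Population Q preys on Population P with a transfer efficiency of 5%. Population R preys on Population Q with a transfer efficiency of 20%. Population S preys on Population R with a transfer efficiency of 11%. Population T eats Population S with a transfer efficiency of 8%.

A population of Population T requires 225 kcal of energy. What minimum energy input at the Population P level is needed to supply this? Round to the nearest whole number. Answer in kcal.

Cumulative transfer efficiency: 0.05 × 0.2 × 0.11 × 0.08 = 0.000088
Population P energy = 225 / 0.000088 = 2556818 kcal

2556818 kcal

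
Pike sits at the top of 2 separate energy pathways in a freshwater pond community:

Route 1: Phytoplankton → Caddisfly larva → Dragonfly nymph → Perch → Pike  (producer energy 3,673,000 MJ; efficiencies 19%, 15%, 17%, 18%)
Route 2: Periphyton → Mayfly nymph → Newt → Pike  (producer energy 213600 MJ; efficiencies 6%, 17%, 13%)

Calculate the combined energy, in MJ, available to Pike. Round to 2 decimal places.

3486.46 MJ

Route 1: 3673000 × 0.19 × 0.15 × 0.17 × 0.18 = 3203.2233 MJ
Route 2: 213600 × 0.06 × 0.17 × 0.13 = 283.2336 MJ
Total at Pike: 3203.2233 + 283.2336 = 3486.4569 MJ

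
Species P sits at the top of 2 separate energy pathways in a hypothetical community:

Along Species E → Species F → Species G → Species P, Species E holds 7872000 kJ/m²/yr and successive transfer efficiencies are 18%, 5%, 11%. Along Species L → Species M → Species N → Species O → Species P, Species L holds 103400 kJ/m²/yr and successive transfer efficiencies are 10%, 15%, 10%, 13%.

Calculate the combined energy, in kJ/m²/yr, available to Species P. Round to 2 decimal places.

7813.44 kJ/m²/yr

Via Species E: 7872000 × 0.18 × 0.05 × 0.11 = 7793.28 kJ/m²/yr
Via Species L: 103400 × 0.1 × 0.15 × 0.1 × 0.13 = 20.163 kJ/m²/yr
Total at Species P: 7793.28 + 20.163 = 7813.443 kJ/m²/yr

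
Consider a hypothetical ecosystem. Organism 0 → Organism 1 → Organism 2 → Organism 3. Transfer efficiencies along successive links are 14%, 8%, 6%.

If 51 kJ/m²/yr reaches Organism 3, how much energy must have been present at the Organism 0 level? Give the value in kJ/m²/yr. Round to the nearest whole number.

Cumulative transfer efficiency: 0.14 × 0.08 × 0.06 = 0.000672
Organism 0 energy = 51 / 0.000672 = 75893 kJ/m²/yr

75893 kJ/m²/yr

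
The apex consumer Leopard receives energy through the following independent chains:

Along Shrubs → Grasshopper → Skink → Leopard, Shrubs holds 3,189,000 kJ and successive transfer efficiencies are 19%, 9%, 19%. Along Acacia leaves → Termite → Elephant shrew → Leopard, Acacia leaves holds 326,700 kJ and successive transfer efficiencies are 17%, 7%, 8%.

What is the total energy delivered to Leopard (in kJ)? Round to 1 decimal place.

10672.1 kJ

Via Shrubs: 3189000 × 0.19 × 0.09 × 0.19 = 10361.061 kJ
Via Acacia leaves: 326700 × 0.17 × 0.07 × 0.08 = 311.0184 kJ
Total at Leopard: 10361.061 + 311.0184 = 10672.0794 kJ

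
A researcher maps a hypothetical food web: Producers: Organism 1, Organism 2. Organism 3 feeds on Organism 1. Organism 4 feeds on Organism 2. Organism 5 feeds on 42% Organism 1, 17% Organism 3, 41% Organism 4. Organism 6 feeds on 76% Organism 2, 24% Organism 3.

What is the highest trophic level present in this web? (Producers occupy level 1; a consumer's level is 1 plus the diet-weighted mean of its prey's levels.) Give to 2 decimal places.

Organism 3: 1 + 1 = 2
Organism 4: 1 + 1 = 2
Organism 5: 1 + (0.42×1 + 0.17×2 + 0.41×2) = 2.58
Organism 6: 1 + (0.76×1 + 0.24×2) = 2.24

2.58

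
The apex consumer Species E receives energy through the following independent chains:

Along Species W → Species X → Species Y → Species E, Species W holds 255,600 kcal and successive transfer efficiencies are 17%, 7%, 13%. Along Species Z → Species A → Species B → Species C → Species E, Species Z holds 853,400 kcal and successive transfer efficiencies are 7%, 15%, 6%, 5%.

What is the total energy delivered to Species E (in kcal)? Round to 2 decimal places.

Via Species W: 255600 × 0.17 × 0.07 × 0.13 = 395.4132 kcal
Via Species Z: 853400 × 0.07 × 0.15 × 0.06 × 0.05 = 26.8821 kcal
Total at Species E: 395.4132 + 26.8821 = 422.2953 kcal

422.30 kcal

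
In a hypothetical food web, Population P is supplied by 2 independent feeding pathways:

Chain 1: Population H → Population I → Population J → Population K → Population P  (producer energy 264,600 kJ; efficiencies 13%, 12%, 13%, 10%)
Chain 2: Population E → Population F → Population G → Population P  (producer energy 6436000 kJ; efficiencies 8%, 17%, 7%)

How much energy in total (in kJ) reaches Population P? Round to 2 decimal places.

6180.73 kJ

Chain 1: 264600 × 0.13 × 0.12 × 0.13 × 0.1 = 53.66088 kJ
Chain 2: 6436000 × 0.08 × 0.17 × 0.07 = 6127.072 kJ
Total at Population P: 53.66088 + 6127.072 = 6180.73288 kJ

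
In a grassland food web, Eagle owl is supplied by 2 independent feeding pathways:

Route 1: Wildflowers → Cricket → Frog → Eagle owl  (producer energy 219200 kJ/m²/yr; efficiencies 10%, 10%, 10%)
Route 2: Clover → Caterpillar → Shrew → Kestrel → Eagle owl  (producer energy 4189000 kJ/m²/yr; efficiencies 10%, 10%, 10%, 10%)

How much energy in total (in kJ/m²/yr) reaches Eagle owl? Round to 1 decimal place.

Route 1: 219200 × 0.1 × 0.1 × 0.1 = 219.2 kJ/m²/yr
Route 2: 4189000 × 0.1 × 0.1 × 0.1 × 0.1 = 418.9 kJ/m²/yr
Total at Eagle owl: 219.2 + 418.9 = 638.1 kJ/m²/yr

638.1 kJ/m²/yr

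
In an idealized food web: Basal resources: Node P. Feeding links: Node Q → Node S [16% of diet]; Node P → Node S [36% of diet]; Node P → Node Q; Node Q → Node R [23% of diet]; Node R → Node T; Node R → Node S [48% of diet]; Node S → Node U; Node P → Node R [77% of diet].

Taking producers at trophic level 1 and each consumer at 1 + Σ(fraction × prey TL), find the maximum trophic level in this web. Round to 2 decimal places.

3.75

Node Q: 1 + 1 = 2
Node R: 1 + (0.77×1 + 0.23×2) = 2.23
Node S: 1 + (0.16×2 + 0.36×1 + 0.48×2.23) = 2.7504
Node T: 1 + 2.23 = 3.23
Node U: 1 + 2.7504 = 3.7504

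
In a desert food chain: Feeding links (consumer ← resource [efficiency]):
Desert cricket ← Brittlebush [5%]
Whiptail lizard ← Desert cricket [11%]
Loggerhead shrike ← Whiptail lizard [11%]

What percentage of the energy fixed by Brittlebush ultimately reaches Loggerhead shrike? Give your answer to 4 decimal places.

0.0605%

Product of link efficiencies: 0.05 × 0.11 × 0.11 = 0.000605
As a percentage: 0.000605 × 100 = 0.0605%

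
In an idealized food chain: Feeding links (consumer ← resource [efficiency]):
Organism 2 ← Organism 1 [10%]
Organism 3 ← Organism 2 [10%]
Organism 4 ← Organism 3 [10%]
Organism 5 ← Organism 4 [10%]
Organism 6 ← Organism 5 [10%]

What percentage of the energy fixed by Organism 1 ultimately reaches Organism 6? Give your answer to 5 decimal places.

Product of link efficiencies: 0.1 × 0.1 × 0.1 × 0.1 × 0.1 = 0.00001
As a percentage: 0.00001 × 100 = 0.00100%

0.00100%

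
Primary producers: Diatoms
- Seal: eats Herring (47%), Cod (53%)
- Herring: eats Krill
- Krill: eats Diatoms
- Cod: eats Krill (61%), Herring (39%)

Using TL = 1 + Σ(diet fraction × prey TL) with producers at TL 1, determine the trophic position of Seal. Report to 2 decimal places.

Krill: 1 + 1 = 2
Herring: 1 + 2 = 3
Cod: 1 + (0.61×2 + 0.39×3) = 3.39
Seal: 1 + (0.47×3 + 0.53×3.39) = 4.2067

4.21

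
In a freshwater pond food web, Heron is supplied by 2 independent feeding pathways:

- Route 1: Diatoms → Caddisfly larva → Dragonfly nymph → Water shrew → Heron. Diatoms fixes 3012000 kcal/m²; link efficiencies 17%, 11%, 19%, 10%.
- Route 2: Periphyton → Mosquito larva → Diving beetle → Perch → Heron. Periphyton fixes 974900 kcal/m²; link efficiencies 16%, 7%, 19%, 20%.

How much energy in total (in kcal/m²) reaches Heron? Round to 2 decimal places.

1485.08 kcal/m²

Route 1: 3012000 × 0.17 × 0.11 × 0.19 × 0.1 = 1070.1636 kcal/m²
Route 2: 974900 × 0.16 × 0.07 × 0.19 × 0.2 = 414.91744 kcal/m²
Total at Heron: 1070.1636 + 414.91744 = 1485.08104 kcal/m²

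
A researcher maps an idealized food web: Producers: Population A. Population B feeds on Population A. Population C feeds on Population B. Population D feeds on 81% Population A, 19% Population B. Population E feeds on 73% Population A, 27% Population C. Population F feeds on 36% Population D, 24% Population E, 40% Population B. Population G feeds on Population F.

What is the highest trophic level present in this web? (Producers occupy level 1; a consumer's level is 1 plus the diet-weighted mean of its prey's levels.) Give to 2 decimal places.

4.20

Population B: 1 + 1 = 2
Population C: 1 + 2 = 3
Population D: 1 + (0.81×1 + 0.19×2) = 2.19
Population E: 1 + (0.73×1 + 0.27×3) = 2.54
Population F: 1 + (0.36×2.19 + 0.24×2.54 + 0.4×2) = 3.198
Population G: 1 + 3.198 = 4.198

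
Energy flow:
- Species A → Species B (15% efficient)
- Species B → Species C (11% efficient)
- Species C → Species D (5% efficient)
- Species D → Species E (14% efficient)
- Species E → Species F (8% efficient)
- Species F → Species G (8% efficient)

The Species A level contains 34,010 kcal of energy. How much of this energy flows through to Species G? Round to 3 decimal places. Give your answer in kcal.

0.025 kcal

Species B: 34010 × 0.15 = 5101.5 kcal
Species C: 5101.5 × 0.11 = 561.165 kcal
Species D: 561.165 × 0.05 = 28.05825 kcal
Species E: 28.05825 × 0.14 = 3.928155 kcal
Species F: 3.928155 × 0.08 = 0.3142524 kcal
Species G: 0.3142524 × 0.08 = 0.025140192 kcal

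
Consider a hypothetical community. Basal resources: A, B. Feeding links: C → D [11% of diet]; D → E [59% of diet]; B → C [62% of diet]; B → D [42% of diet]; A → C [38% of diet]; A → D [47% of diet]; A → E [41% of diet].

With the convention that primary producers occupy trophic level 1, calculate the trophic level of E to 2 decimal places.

C: 1 + (0.38×1 + 0.62×1) = 2
D: 1 + (0.42×1 + 0.11×2 + 0.47×1) = 2.11
E: 1 + (0.41×1 + 0.59×2.11) = 2.6549

2.65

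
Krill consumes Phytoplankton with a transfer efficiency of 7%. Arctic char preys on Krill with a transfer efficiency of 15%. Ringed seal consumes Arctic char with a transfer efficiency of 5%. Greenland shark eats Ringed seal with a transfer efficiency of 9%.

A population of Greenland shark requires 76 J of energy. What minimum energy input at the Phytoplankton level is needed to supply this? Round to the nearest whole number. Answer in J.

1608466 J

Cumulative transfer efficiency: 0.07 × 0.15 × 0.05 × 0.09 = 0.00004725
Phytoplankton energy = 76 / 0.00004725 = 1608466 J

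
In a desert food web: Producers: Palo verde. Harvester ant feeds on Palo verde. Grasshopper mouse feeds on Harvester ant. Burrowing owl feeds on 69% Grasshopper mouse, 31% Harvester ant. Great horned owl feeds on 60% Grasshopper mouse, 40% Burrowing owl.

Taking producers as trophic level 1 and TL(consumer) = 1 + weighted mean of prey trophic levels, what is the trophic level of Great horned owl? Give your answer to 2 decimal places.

4.28

Harvester ant: 1 + 1 = 2
Grasshopper mouse: 1 + 2 = 3
Burrowing owl: 1 + (0.69×3 + 0.31×2) = 3.69
Great horned owl: 1 + (0.6×3 + 0.4×3.69) = 4.276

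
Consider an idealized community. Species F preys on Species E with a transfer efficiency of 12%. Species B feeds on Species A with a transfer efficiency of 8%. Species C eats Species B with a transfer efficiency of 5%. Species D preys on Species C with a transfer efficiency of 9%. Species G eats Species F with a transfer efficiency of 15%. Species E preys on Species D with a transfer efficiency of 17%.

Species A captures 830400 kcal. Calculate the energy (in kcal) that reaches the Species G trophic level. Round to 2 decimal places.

0.91 kcal

Species B: 830400 × 0.08 = 66432 kcal
Species C: 66432 × 0.05 = 3321.6 kcal
Species D: 3321.6 × 0.09 = 298.944 kcal
Species E: 298.944 × 0.17 = 50.82048 kcal
Species F: 50.82048 × 0.12 = 6.0984576 kcal
Species G: 6.0984576 × 0.15 = 0.91476864 kcal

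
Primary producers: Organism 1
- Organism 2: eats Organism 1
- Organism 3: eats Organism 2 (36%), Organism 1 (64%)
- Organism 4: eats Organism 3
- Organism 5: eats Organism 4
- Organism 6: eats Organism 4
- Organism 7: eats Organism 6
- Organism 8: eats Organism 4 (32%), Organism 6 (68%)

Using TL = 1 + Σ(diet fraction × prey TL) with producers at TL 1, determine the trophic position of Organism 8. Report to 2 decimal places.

Organism 2: 1 + 1 = 2
Organism 3: 1 + (0.36×2 + 0.64×1) = 2.36
Organism 4: 1 + 2.36 = 3.36
Organism 5: 1 + 3.36 = 4.36
Organism 6: 1 + 3.36 = 4.36
Organism 7: 1 + 4.36 = 5.36
Organism 8: 1 + (0.32×3.36 + 0.68×4.36) = 5.04

5.04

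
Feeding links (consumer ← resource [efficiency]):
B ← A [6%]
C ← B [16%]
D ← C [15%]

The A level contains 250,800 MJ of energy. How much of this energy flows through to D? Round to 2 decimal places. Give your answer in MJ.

361.15 MJ

B: 250800 × 0.06 = 15048 MJ
C: 15048 × 0.16 = 2407.68 MJ
D: 2407.68 × 0.15 = 361.152 MJ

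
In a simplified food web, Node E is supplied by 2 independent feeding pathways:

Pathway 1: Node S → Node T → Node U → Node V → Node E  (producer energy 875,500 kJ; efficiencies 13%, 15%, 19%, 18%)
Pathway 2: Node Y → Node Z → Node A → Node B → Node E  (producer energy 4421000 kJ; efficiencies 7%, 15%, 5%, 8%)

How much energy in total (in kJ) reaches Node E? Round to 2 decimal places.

769.55 kJ

Pathway 1: 875500 × 0.13 × 0.15 × 0.19 × 0.18 = 583.87095 kJ
Pathway 2: 4421000 × 0.07 × 0.15 × 0.05 × 0.08 = 185.682 kJ
Total at Node E: 583.87095 + 185.682 = 769.55295 kJ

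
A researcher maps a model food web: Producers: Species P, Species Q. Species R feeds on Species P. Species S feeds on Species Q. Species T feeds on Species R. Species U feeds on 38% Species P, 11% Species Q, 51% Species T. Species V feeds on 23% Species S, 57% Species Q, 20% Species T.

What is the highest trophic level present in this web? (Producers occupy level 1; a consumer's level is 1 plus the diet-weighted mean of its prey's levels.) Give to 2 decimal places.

Species R: 1 + 1 = 2
Species S: 1 + 1 = 2
Species T: 1 + 2 = 3
Species U: 1 + (0.38×1 + 0.11×1 + 0.51×3) = 3.02
Species V: 1 + (0.23×2 + 0.57×1 + 0.2×3) = 2.63

3.02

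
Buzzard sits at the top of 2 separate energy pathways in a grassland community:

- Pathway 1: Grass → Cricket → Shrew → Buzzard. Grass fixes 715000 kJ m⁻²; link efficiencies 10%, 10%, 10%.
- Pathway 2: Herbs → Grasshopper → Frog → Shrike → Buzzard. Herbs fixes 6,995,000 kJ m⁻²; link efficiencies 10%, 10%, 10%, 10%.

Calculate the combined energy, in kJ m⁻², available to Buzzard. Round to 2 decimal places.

Pathway 1: 715000 × 0.1 × 0.1 × 0.1 = 715 kJ m⁻²
Pathway 2: 6995000 × 0.1 × 0.1 × 0.1 × 0.1 = 699.5 kJ m⁻²
Total at Buzzard: 715 + 699.5 = 1414.5 kJ m⁻²

1414.50 kJ m⁻²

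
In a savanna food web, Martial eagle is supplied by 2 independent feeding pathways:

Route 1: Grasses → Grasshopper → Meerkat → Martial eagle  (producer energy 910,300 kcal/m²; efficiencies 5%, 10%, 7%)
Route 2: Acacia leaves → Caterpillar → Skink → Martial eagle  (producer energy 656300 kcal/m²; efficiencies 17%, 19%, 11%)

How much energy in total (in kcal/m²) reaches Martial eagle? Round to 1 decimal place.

2650.4 kcal/m²

Route 1: 910300 × 0.05 × 0.1 × 0.07 = 318.605 kcal/m²
Route 2: 656300 × 0.17 × 0.19 × 0.11 = 2331.8339 kcal/m²
Total at Martial eagle: 318.605 + 2331.8339 = 2650.4389 kcal/m²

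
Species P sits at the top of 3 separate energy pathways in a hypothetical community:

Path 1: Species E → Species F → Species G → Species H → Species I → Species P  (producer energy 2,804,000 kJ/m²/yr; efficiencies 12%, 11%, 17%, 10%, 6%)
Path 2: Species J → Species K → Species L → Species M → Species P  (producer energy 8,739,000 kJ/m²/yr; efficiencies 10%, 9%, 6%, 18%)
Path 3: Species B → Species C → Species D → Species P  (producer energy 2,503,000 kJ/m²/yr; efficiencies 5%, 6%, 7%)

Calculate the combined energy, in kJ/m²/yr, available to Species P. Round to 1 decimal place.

Path 1: 2804000 × 0.12 × 0.11 × 0.17 × 0.1 × 0.06 = 37.753056 kJ/m²/yr
Path 2: 8739000 × 0.1 × 0.09 × 0.06 × 0.18 = 849.4308 kJ/m²/yr
Path 3: 2503000 × 0.05 × 0.06 × 0.07 = 525.63 kJ/m²/yr
Total at Species P: 37.753056 + 849.4308 + 525.63 = 1412.813856 kJ/m²/yr

1412.8 kJ/m²/yr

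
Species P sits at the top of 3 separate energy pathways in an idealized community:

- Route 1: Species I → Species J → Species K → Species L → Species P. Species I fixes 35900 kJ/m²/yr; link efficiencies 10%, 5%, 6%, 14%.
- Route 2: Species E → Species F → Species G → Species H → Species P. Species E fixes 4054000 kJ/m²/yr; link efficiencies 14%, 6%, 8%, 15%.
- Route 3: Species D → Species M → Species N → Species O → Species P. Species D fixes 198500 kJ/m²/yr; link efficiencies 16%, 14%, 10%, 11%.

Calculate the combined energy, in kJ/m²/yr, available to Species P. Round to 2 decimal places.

Route 1: 35900 × 0.1 × 0.05 × 0.06 × 0.14 = 1.5078 kJ/m²/yr
Route 2: 4054000 × 0.14 × 0.06 × 0.08 × 0.15 = 408.6432 kJ/m²/yr
Route 3: 198500 × 0.16 × 0.14 × 0.1 × 0.11 = 48.9104 kJ/m²/yr
Total at Species P: 1.5078 + 408.6432 + 48.9104 = 459.0614 kJ/m²/yr

459.06 kJ/m²/yr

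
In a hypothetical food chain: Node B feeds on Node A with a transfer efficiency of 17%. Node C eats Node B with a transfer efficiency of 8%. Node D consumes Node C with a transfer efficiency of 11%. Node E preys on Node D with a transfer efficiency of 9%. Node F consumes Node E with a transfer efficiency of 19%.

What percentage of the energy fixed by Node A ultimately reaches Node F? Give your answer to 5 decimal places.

Product of link efficiencies: 0.17 × 0.08 × 0.11 × 0.09 × 0.19 = 0.0000255816
As a percentage: 0.0000255816 × 100 = 0.00256%

0.00256%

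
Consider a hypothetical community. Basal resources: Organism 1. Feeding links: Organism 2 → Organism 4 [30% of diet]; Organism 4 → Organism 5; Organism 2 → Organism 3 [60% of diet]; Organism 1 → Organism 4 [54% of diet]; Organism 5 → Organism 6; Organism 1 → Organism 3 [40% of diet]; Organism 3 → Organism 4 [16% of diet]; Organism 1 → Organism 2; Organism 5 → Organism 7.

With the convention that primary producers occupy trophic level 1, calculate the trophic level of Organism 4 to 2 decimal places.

Organism 2: 1 + 1 = 2
Organism 3: 1 + (0.6×2 + 0.4×1) = 2.6
Organism 4: 1 + (0.16×2.6 + 0.54×1 + 0.3×2) = 2.556
Organism 5: 1 + 2.556 = 3.556
Organism 6: 1 + 3.556 = 4.556
Organism 7: 1 + 3.556 = 4.556

2.56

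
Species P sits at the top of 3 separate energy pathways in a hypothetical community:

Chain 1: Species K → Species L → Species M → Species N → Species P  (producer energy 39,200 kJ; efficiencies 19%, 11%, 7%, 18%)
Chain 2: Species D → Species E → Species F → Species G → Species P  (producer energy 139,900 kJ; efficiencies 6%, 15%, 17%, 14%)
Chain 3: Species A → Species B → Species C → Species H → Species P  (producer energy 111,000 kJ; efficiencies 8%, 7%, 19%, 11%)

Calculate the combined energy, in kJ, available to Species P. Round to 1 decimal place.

53.3 kJ

Chain 1: 39200 × 0.19 × 0.11 × 0.07 × 0.18 = 10.322928 kJ
Chain 2: 139900 × 0.06 × 0.15 × 0.17 × 0.14 = 29.96658 kJ
Chain 3: 111000 × 0.08 × 0.07 × 0.19 × 0.11 = 12.99144 kJ
Total at Species P: 10.322928 + 29.96658 + 12.99144 = 53.280948 kJ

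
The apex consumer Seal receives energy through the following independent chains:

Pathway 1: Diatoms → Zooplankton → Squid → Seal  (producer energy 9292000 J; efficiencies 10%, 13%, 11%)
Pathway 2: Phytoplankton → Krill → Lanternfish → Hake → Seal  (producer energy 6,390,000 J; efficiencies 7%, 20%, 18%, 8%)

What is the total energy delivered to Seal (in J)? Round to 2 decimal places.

14575.78 J

Pathway 1: 9292000 × 0.1 × 0.13 × 0.11 = 13287.56 J
Pathway 2: 6390000 × 0.07 × 0.2 × 0.18 × 0.08 = 1288.224 J
Total at Seal: 13287.56 + 1288.224 = 14575.784 J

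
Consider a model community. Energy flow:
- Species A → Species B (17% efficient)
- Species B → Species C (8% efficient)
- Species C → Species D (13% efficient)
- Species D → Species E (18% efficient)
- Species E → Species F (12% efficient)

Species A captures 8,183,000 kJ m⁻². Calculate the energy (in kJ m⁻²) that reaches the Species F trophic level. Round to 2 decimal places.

Species B: 8183000 × 0.17 = 1391110 kJ m⁻²
Species C: 1391110 × 0.08 = 111288.8 kJ m⁻²
Species D: 111288.8 × 0.13 = 14467.544 kJ m⁻²
Species E: 14467.544 × 0.18 = 2604.15792 kJ m⁻²
Species F: 2604.15792 × 0.12 = 312.4989504 kJ m⁻²

312.50 kJ m⁻²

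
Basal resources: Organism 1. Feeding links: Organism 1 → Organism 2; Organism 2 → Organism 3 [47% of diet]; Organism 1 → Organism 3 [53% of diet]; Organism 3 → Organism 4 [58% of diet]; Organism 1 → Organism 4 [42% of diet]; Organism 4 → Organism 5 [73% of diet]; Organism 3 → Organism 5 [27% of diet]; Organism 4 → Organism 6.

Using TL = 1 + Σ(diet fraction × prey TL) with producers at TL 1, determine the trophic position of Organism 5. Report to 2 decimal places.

Organism 2: 1 + 1 = 2
Organism 3: 1 + (0.47×2 + 0.53×1) = 2.47
Organism 4: 1 + (0.58×2.47 + 0.42×1) = 2.8526
Organism 5: 1 + (0.73×2.8526 + 0.27×2.47) = 3.749298
Organism 6: 1 + 2.8526 = 3.8526

3.75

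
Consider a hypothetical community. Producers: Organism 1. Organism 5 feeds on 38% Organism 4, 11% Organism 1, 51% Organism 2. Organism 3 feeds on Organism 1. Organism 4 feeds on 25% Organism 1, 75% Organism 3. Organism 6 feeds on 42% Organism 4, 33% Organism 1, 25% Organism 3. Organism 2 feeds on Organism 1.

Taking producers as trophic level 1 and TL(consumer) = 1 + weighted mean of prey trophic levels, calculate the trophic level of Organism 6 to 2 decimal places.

Organism 2: 1 + 1 = 2
Organism 3: 1 + 1 = 2
Organism 4: 1 + (0.25×1 + 0.75×2) = 2.75
Organism 5: 1 + (0.38×2.75 + 0.11×1 + 0.51×2) = 3.175
Organism 6: 1 + (0.42×2.75 + 0.33×1 + 0.25×2) = 2.985

2.99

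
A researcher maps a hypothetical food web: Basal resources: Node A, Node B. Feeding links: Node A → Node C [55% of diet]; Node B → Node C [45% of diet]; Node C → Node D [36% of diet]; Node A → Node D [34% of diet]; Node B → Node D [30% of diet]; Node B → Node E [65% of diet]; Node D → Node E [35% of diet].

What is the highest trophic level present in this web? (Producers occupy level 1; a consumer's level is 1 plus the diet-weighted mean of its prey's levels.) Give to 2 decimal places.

2.48

Node C: 1 + (0.55×1 + 0.45×1) = 2
Node D: 1 + (0.36×2 + 0.34×1 + 0.3×1) = 2.36
Node E: 1 + (0.65×1 + 0.35×2.36) = 2.476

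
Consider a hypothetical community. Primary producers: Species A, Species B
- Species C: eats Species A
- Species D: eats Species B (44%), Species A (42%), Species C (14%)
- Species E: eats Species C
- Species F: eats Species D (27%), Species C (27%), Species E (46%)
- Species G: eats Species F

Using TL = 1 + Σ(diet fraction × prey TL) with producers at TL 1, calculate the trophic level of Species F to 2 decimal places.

3.50

Species C: 1 + 1 = 2
Species D: 1 + (0.44×1 + 0.42×1 + 0.14×2) = 2.14
Species E: 1 + 2 = 3
Species F: 1 + (0.27×2.14 + 0.27×2 + 0.46×3) = 3.4978
Species G: 1 + 3.4978 = 4.4978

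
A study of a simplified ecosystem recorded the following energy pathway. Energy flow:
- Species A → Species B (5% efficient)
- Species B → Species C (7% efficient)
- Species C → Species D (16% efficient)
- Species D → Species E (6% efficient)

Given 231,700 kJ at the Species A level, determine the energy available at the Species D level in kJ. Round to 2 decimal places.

129.75 kJ

Species B: 231700 × 0.05 = 11585 kJ
Species C: 11585 × 0.07 = 810.95 kJ
Species D: 810.95 × 0.16 = 129.752 kJ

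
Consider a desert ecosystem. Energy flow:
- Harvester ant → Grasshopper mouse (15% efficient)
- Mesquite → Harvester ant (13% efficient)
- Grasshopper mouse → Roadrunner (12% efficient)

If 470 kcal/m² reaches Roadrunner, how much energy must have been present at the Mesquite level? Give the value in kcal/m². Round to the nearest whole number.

200855 kcal/m²

Cumulative transfer efficiency: 0.13 × 0.15 × 0.12 = 0.00234
Mesquite energy = 470 / 0.00234 = 200855 kcal/m²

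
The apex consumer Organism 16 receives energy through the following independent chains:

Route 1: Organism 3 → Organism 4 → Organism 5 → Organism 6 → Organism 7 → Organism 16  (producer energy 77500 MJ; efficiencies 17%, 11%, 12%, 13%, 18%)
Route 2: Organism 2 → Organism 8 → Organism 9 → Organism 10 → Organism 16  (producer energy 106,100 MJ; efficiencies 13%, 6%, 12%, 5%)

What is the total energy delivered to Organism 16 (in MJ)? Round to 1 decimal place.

Route 1: 77500 × 0.17 × 0.11 × 0.12 × 0.13 × 0.18 = 4.069494 MJ
Route 2: 106100 × 0.13 × 0.06 × 0.12 × 0.05 = 4.96548 MJ
Total at Organism 16: 4.069494 + 4.96548 = 9.034974 MJ

9.0 MJ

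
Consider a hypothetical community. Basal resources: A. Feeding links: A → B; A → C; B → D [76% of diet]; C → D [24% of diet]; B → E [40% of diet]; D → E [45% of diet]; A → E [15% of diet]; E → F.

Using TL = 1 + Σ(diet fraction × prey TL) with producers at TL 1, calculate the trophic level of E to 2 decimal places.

3.30

B: 1 + 1 = 2
C: 1 + 1 = 2
D: 1 + (0.76×2 + 0.24×2) = 3
E: 1 + (0.4×2 + 0.45×3 + 0.15×1) = 3.3
F: 1 + 3.3 = 4.3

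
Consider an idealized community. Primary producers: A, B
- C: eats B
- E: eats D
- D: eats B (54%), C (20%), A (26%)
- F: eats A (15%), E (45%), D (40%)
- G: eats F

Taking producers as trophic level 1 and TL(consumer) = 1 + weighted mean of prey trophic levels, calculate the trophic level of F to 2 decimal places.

3.47

C: 1 + 1 = 2
D: 1 + (0.54×1 + 0.2×2 + 0.26×1) = 2.2
E: 1 + 2.2 = 3.2
F: 1 + (0.15×1 + 0.45×3.2 + 0.4×2.2) = 3.47
G: 1 + 3.47 = 4.47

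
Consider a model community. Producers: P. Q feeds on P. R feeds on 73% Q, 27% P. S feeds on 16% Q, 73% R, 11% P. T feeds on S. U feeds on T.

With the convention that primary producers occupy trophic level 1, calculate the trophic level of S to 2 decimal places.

Q: 1 + 1 = 2
R: 1 + (0.73×2 + 0.27×1) = 2.73
S: 1 + (0.16×2 + 0.73×2.73 + 0.11×1) = 3.4229
T: 1 + 3.4229 = 4.4229
U: 1 + 4.4229 = 5.4229

3.42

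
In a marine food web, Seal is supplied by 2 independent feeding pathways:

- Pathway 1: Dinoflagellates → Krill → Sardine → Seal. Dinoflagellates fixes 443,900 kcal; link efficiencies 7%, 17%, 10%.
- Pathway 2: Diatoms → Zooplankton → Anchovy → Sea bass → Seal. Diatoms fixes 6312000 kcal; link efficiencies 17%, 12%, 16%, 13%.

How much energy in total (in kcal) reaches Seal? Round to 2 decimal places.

Pathway 1: 443900 × 0.07 × 0.17 × 0.1 = 528.241 kcal
Pathway 2: 6312000 × 0.17 × 0.12 × 0.16 × 0.13 = 2678.30784 kcal
Total at Seal: 528.241 + 2678.30784 = 3206.54884 kcal

3206.55 kcal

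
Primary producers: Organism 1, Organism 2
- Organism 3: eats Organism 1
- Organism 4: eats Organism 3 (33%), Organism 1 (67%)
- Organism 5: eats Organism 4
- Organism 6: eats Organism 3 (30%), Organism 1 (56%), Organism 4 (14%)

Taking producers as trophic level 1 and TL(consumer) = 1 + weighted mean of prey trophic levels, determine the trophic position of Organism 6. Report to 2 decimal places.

2.49

Organism 3: 1 + 1 = 2
Organism 4: 1 + (0.33×2 + 0.67×1) = 2.33
Organism 5: 1 + 2.33 = 3.33
Organism 6: 1 + (0.3×2 + 0.56×1 + 0.14×2.33) = 2.4862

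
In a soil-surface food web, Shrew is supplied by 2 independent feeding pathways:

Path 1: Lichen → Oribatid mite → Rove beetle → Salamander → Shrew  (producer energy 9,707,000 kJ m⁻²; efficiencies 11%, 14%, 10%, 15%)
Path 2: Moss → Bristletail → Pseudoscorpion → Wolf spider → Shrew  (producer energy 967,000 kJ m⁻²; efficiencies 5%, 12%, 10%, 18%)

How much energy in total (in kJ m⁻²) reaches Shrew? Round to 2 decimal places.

2346.75 kJ m⁻²

Path 1: 9707000 × 0.11 × 0.14 × 0.1 × 0.15 = 2242.317 kJ m⁻²
Path 2: 967000 × 0.05 × 0.12 × 0.1 × 0.18 = 104.436 kJ m⁻²
Total at Shrew: 2242.317 + 104.436 = 2346.753 kJ m⁻²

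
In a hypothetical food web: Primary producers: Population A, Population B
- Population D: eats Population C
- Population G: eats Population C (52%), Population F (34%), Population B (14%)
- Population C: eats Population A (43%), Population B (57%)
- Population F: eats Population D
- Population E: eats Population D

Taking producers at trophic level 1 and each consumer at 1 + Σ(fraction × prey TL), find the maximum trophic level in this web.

4

Population C: 1 + (0.43×1 + 0.57×1) = 2
Population D: 1 + 2 = 3
Population E: 1 + 3 = 4
Population F: 1 + 3 = 4
Population G: 1 + (0.52×2 + 0.34×4 + 0.14×1) = 3.54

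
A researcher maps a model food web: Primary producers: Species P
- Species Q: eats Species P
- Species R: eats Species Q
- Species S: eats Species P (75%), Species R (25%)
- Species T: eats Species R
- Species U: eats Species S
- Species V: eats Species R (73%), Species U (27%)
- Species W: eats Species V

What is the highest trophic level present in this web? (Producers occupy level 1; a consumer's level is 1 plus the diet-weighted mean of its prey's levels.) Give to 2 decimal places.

Species Q: 1 + 1 = 2
Species R: 1 + 2 = 3
Species S: 1 + (0.75×1 + 0.25×3) = 2.5
Species T: 1 + 3 = 4
Species U: 1 + 2.5 = 3.5
Species V: 1 + (0.73×3 + 0.27×3.5) = 4.135
Species W: 1 + 4.135 = 5.135

5.14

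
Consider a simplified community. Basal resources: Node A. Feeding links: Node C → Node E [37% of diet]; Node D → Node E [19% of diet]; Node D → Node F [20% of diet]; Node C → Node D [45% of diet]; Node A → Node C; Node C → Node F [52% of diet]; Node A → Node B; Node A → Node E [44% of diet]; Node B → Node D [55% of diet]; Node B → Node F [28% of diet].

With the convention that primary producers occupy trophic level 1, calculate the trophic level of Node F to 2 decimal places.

3.20

Node B: 1 + 1 = 2
Node C: 1 + 1 = 2
Node D: 1 + (0.45×2 + 0.55×2) = 3
Node E: 1 + (0.44×1 + 0.19×3 + 0.37×2) = 2.75
Node F: 1 + (0.28×2 + 0.2×3 + 0.52×2) = 3.2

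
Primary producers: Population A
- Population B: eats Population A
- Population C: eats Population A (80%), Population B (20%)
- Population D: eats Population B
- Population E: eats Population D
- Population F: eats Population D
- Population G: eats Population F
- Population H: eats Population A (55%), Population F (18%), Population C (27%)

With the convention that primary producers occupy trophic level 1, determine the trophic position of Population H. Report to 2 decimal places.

Population B: 1 + 1 = 2
Population C: 1 + (0.8×1 + 0.2×2) = 2.2
Population D: 1 + 2 = 3
Population E: 1 + 3 = 4
Population F: 1 + 3 = 4
Population G: 1 + 4 = 5
Population H: 1 + (0.55×1 + 0.18×4 + 0.27×2.2) = 2.864

2.86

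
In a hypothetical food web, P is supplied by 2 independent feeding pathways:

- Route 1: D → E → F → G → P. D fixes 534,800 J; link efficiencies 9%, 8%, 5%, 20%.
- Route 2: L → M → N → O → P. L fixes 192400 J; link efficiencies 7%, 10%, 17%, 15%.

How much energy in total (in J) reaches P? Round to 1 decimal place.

72.8 J

Route 1: 534800 × 0.09 × 0.08 × 0.05 × 0.2 = 38.5056 J
Route 2: 192400 × 0.07 × 0.1 × 0.17 × 0.15 = 34.3434 J
Total at P: 38.5056 + 34.3434 = 72.849 J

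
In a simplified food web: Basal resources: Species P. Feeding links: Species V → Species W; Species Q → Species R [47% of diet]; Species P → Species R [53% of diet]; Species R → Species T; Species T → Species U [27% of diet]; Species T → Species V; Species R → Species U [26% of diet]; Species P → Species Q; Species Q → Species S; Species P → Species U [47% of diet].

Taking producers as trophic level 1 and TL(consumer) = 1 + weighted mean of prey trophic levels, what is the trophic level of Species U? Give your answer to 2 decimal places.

Species Q: 1 + 1 = 2
Species R: 1 + (0.53×1 + 0.47×2) = 2.47
Species S: 1 + 2 = 3
Species T: 1 + 2.47 = 3.47
Species U: 1 + (0.47×1 + 0.27×3.47 + 0.26×2.47) = 3.0491
Species V: 1 + 3.47 = 4.47
Species W: 1 + 4.47 = 5.47

3.05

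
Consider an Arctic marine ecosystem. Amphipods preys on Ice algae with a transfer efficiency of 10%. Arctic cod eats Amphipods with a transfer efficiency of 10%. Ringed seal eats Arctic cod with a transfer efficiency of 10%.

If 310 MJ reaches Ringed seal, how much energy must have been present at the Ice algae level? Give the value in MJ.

310000 MJ

Cumulative transfer efficiency: 0.1 × 0.1 × 0.1 = 0.001
Ice algae energy = 310 / 0.001 = 310000 MJ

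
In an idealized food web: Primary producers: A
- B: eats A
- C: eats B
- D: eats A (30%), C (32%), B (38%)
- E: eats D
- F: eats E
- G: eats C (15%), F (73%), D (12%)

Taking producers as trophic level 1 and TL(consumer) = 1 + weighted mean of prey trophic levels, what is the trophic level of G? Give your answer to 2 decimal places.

5.48

B: 1 + 1 = 2
C: 1 + 2 = 3
D: 1 + (0.3×1 + 0.32×3 + 0.38×2) = 3.02
E: 1 + 3.02 = 4.02
F: 1 + 4.02 = 5.02
G: 1 + (0.15×3 + 0.73×5.02 + 0.12×3.02) = 5.477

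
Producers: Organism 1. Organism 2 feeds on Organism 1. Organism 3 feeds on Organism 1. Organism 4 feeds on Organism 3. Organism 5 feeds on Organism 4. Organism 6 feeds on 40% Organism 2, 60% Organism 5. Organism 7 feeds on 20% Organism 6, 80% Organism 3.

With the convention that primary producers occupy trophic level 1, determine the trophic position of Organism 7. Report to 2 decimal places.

3.44

Organism 2: 1 + 1 = 2
Organism 3: 1 + 1 = 2
Organism 4: 1 + 2 = 3
Organism 5: 1 + 3 = 4
Organism 6: 1 + (0.4×2 + 0.6×4) = 4.2
Organism 7: 1 + (0.2×4.2 + 0.8×2) = 3.44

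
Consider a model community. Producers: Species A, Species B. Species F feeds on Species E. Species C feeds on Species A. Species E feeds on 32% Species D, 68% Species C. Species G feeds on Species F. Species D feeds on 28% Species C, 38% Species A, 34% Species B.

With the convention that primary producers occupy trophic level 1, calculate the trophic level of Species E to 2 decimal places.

Species C: 1 + 1 = 2
Species D: 1 + (0.28×2 + 0.38×1 + 0.34×1) = 2.28
Species E: 1 + (0.32×2.28 + 0.68×2) = 3.0896
Species F: 1 + 3.0896 = 4.0896
Species G: 1 + 4.0896 = 5.0896

3.09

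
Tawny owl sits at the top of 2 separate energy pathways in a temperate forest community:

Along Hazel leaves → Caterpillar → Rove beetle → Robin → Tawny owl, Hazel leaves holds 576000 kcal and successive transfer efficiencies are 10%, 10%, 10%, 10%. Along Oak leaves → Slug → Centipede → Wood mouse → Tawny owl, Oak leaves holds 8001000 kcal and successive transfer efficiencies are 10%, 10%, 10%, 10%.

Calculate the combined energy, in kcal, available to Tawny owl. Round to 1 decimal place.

857.7 kcal

Via Hazel leaves: 576000 × 0.1 × 0.1 × 0.1 × 0.1 = 57.6 kcal
Via Oak leaves: 8001000 × 0.1 × 0.1 × 0.1 × 0.1 = 800.1 kcal
Total at Tawny owl: 57.6 + 800.1 = 857.7 kcal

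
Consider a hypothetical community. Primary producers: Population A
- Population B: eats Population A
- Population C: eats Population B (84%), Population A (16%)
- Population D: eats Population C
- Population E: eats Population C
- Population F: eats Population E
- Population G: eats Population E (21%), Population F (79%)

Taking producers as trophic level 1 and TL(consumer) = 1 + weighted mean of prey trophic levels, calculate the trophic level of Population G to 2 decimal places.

Population B: 1 + 1 = 2
Population C: 1 + (0.84×2 + 0.16×1) = 2.84
Population D: 1 + 2.84 = 3.84
Population E: 1 + 2.84 = 3.84
Population F: 1 + 3.84 = 4.84
Population G: 1 + (0.21×3.84 + 0.79×4.84) = 5.63

5.63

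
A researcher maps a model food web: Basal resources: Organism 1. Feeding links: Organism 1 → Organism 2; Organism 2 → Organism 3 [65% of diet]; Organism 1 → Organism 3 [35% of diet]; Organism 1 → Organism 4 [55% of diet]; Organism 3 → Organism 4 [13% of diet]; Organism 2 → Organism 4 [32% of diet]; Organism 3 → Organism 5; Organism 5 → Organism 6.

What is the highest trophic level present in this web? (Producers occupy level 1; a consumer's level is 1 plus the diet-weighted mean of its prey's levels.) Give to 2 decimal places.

4.65

Organism 2: 1 + 1 = 2
Organism 3: 1 + (0.65×2 + 0.35×1) = 2.65
Organism 4: 1 + (0.55×1 + 0.13×2.65 + 0.32×2) = 2.5345
Organism 5: 1 + 2.65 = 3.65
Organism 6: 1 + 3.65 = 4.65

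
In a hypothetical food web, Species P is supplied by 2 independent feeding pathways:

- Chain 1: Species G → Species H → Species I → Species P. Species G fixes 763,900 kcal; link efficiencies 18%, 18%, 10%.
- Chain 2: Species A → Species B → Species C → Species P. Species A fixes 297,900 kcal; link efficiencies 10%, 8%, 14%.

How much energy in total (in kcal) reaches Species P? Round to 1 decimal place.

2808.7 kcal

Chain 1: 763900 × 0.18 × 0.18 × 0.1 = 2475.036 kcal
Chain 2: 297900 × 0.1 × 0.08 × 0.14 = 333.648 kcal
Total at Species P: 2475.036 + 333.648 = 2808.684 kcal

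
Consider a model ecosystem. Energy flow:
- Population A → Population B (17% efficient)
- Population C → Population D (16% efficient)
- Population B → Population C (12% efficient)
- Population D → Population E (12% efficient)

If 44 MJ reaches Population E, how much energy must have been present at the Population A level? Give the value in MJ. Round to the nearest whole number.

112337 MJ

Cumulative transfer efficiency: 0.17 × 0.12 × 0.16 × 0.12 = 0.00039168
Population A energy = 44 / 0.00039168 = 112337 MJ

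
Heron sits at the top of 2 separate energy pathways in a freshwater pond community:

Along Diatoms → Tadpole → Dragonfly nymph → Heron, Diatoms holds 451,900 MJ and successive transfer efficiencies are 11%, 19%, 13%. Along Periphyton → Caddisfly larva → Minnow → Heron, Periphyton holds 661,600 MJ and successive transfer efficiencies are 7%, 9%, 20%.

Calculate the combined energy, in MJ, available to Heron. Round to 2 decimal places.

Via Diatoms: 451900 × 0.11 × 0.19 × 0.13 = 1227.8123 MJ
Via Periphyton: 661600 × 0.07 × 0.09 × 0.2 = 833.616 MJ
Total at Heron: 1227.8123 + 833.616 = 2061.4283 MJ

2061.43 MJ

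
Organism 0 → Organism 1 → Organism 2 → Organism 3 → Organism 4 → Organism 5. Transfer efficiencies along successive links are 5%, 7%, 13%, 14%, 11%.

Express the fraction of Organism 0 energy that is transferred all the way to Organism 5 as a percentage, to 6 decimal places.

Product of link efficiencies: 0.05 × 0.07 × 0.13 × 0.14 × 0.11 = 0.000007007
As a percentage: 0.000007007 × 100 = 0.000701%

0.000701%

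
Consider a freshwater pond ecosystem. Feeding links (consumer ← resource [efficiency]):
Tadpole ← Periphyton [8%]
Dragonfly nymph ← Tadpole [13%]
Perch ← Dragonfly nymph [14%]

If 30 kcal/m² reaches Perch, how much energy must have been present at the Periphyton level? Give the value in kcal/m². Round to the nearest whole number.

Cumulative transfer efficiency: 0.08 × 0.13 × 0.14 = 0.001456
Periphyton energy = 30 / 0.001456 = 20604 kcal/m²

20604 kcal/m²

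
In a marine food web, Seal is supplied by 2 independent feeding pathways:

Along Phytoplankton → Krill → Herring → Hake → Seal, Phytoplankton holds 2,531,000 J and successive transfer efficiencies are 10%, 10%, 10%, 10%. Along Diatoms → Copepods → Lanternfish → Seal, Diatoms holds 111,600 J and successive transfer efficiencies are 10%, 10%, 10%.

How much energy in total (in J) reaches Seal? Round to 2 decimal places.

Via Phytoplankton: 2531000 × 0.1 × 0.1 × 0.1 × 0.1 = 253.1 J
Via Diatoms: 111600 × 0.1 × 0.1 × 0.1 = 111.6 J
Total at Seal: 253.1 + 111.6 = 364.7 J

364.70 J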